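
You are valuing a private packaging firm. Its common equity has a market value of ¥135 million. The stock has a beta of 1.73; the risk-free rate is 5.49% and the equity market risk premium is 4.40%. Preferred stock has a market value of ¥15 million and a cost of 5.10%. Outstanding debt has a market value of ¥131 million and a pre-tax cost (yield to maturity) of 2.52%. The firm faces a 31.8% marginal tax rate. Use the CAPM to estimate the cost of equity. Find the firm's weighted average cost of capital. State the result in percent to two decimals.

Cost of equity via CAPM: Re = 5.49% + 1.73 × 4.4% = 13.1020%.
Total capital V = 135 + 15 + 131 = 281.
Equity: weight = 135/281 = 0.4804; cost = 13.102%.
Preferred: weight = 15/281 = 0.0534; cost = 5.1%.
Debt: weight = 131/281 = 0.4662; after-tax cost = 2.52% × (1 − 31.8%) = 1.7186%.
WACC = 0.4804 × 13.1020% + 0.0534 × 5.1000% + 0.4662 × 1.7186% = 7.3680%.

7.37%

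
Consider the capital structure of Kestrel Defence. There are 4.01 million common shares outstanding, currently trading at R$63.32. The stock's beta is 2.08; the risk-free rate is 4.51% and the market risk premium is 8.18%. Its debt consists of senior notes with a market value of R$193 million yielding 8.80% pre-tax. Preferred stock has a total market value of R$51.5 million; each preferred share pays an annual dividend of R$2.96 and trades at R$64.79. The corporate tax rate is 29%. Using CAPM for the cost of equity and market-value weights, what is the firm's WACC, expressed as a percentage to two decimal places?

13.86%

Cost of equity via CAPM: Re = 4.51% + 2.08 × 8.18% = 21.5244%.
Cost of preferred: Rp = 2.96 / 64.79 = 4.5686%.
Market value of equity E = 63.32 × 4.01m = 253.9132m.
Total capital V = 253.9132 + 51.5 + 193 = 498.4132.
Equity: weight = 253.9132/498.4132 = 0.5094; cost = 21.5244%.
Preferred: weight = 51.5/498.4132 = 0.1033; cost = 4.5686%.
Senior notes: weight = 193/498.4132 = 0.3872; after-tax cost = 8.8% × (1 − 29%) = 6.2480%.
WACC = 0.5094 × 21.5244% + 0.1033 × 4.5686% + 0.3872 × 6.2480% = 13.8569%.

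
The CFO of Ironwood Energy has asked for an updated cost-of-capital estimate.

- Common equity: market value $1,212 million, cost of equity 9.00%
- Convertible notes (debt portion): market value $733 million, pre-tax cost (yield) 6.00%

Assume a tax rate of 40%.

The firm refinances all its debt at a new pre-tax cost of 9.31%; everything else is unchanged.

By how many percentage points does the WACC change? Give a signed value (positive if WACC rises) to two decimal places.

Current WACC:
Total capital V = 1212 + 733 = 1945.
Equity: weight = 1212/1945 = 0.6231; cost = 9%.
Convertible notes (debt portion): weight = 733/1945 = 0.3769; after-tax cost = 6% × (1 − 40%) = 3.6000%.
WACC = 0.6231 × 9.0000% + 0.3769 × 3.6000% = 6.9649%.
After the change:
Total capital V = 1212 + 733 = 1945.
Equity: weight = 1212/1945 = 0.6231; cost = 9%.
Convertible notes (debt portion): weight = 733/1945 = 0.3769; after-tax cost = 9.31% × (1 − 40%) = 5.5860%.
WACC = 0.6231 × 9.0000% + 0.3769 × 5.5860% = 7.7134%.
Change in WACC = 7.7134% − 6.9649% = 0.7485 pp.

+0.75 pp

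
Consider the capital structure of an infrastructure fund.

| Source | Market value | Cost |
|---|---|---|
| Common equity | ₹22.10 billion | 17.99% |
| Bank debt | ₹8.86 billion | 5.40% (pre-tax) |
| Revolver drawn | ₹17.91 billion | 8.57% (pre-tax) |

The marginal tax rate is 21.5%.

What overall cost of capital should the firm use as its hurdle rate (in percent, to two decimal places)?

11.37%

Total capital V = 22.1 + 8.86 + 17.91 = 48.87.
Equity: weight = 22.1/48.87 = 0.4522; cost = 17.99%.
Bank debt: weight = 8.86/48.87 = 0.1813; after-tax cost = 5.4% × (1 − 21.5%) = 4.2390%.
Revolver drawn: weight = 17.91/48.87 = 0.3665; after-tax cost = 8.57% × (1 − 21.5%) = 6.7275%.
WACC = 0.4522 × 17.9900% + 0.1813 × 4.2390% + 0.3665 × 6.7275% = 11.3695%.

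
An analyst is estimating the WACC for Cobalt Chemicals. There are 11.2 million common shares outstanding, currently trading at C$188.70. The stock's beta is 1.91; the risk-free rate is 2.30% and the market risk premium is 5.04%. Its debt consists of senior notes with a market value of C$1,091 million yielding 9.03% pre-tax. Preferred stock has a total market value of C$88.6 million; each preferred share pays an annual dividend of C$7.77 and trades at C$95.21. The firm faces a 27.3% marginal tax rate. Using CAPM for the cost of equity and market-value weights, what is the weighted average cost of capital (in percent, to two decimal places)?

Cost of equity via CAPM: Re = 2.3% + 1.91 × 5.04% = 11.9264%.
Cost of preferred: Rp = 7.77 / 95.21 = 8.1609%.
Market value of equity E = 188.7 × 11.2m = 2113.44m.
Total capital V = 2113.44 + 88.6 + 1091 = 3293.04.
Equity: weight = 2113.44/3293.04 = 0.6418; cost = 11.9264%.
Preferred: weight = 88.6/3293.04 = 0.0269; cost = 8.1609%.
Senior notes: weight = 1091/3293.04 = 0.3313; after-tax cost = 9.03% × (1 − 27.3%) = 6.5648%.
WACC = 0.6418 × 11.9264% + 0.0269 × 8.1609% + 0.3313 × 6.5648% = 10.0488%.

10.05%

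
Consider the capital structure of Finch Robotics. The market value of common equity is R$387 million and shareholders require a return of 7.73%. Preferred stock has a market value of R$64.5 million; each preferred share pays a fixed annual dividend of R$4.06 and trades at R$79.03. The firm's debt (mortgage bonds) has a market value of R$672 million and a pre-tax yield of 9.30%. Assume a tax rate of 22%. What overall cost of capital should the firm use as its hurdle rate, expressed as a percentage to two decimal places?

7.30%

Cost of preferred: Rp = 4.06 / 79.03 = 5.1373%.
Total capital V = 387 + 64.5 + 672 = 1123.5.
Equity: weight = 387/1123.5 = 0.3445; cost = 7.73%.
Preferred: weight = 64.5/1123.5 = 0.0574; cost = 5.1373%.
Mortgage bonds: weight = 672/1123.5 = 0.5981; after-tax cost = 9.3% × (1 − 22%) = 7.2540%.
WACC = 0.3445 × 7.7300% + 0.0574 × 5.1373% + 0.5981 × 7.2540% = 7.2964%.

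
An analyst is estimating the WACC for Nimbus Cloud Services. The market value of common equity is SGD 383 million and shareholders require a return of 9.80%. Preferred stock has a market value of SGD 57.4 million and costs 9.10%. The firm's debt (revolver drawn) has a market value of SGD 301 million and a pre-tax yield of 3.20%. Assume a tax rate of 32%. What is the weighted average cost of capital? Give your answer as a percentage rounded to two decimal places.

Total capital V = 383 + 57.4 + 301 = 741.4.
Equity: weight = 383/741.4 = 0.5166; cost = 9.8%.
Preferred: weight = 57.4/741.4 = 0.0774; cost = 9.1%.
Revolver drawn: weight = 301/741.4 = 0.4060; after-tax cost = 3.2% × (1 − 32%) = 2.1760%.
WACC = 0.5166 × 9.8000% + 0.0774 × 9.1000% + 0.4060 × 2.1760% = 6.6505%.

6.65%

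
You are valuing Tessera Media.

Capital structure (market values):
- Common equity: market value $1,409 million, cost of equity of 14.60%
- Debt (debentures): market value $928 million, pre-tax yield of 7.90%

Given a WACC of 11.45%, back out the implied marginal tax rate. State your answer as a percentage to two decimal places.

15.60%

Total capital V = 1409 + 928 = 2337.
Equity weight = 1409/2337 = 0.6029.
Debentures weight = 928/2337 = 0.3971.
Equity contribution = 0.6029 × 14.6% = 8.8025%.
Debt contribution must be 11.45% − 8.8025% = 2.6475%.
0.3971 × 7.9% × (1 − T) = 2.6475%  ⇒  (1 − T) = 0.8440.
T = 15.6039%.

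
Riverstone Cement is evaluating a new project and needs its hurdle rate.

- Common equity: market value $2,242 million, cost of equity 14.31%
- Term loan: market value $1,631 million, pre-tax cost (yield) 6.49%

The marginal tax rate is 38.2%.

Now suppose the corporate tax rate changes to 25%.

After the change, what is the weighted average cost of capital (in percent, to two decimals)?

10.33%

After the change:
Total capital V = 2242 + 1631 = 3873.
Equity: weight = 2242/3873 = 0.5789; cost = 14.31%.
Term loan: weight = 1631/3873 = 0.4211; after-tax cost = 6.49% × (1 − 25%) = 4.8675%.
WACC = 0.5789 × 14.3100% + 0.4211 × 4.8675% = 10.3336%.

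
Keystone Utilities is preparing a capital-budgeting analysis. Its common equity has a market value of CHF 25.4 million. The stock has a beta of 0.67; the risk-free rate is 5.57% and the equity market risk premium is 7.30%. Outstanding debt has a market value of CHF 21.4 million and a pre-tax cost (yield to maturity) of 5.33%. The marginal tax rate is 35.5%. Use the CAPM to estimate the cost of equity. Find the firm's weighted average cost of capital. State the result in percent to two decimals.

7.25%

Cost of equity via CAPM: Re = 5.57% + 0.67 × 7.3% = 10.4610%.
Total capital V = 25.4 + 21.4 = 46.8.
Equity: weight = 25.4/46.8 = 0.5427; cost = 10.461%.
Debt: weight = 21.4/46.8 = 0.4573; after-tax cost = 5.33% × (1 − 35.5%) = 3.4379%.
WACC = 0.5427 × 10.4610% + 0.4573 × 3.4379% = 7.2496%.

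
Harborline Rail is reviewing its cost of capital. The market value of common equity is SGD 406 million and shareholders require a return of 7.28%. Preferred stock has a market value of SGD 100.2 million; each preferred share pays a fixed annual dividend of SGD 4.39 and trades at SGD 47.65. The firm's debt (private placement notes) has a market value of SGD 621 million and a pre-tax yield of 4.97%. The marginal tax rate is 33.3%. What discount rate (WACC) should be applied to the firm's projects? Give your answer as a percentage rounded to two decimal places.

5.27%

Cost of preferred: Rp = 4.39 / 47.65 = 9.2130%.
Total capital V = 406 + 100.2 + 621 = 1127.2.
Equity: weight = 406/1127.2 = 0.3602; cost = 7.28%.
Preferred: weight = 100.2/1127.2 = 0.0889; cost = 9.213%.
Private placement notes: weight = 621/1127.2 = 0.5509; after-tax cost = 4.97% × (1 − 33.3%) = 3.3150%.
WACC = 0.3602 × 7.2800% + 0.0889 × 9.2130% + 0.5509 × 3.3150% = 5.2674%.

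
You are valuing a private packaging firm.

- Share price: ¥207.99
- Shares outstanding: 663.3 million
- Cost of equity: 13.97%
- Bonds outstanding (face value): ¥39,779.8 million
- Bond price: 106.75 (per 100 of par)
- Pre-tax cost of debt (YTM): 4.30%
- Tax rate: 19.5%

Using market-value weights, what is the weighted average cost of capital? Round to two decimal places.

Market value of equity E = 207.99 × 663.3m = 137959.767m. Market value of debt D = 39779.8m × 106.75/100 = 42464.9365m.
Total capital V = 137959.767 + 42464.9365 = 180424.7035.
Equity: weight = 137959.767/180424.7035 = 0.7646; cost = 13.97%.
Bonds outstanding: weight = 42464.9365/180424.7035 = 0.2354; after-tax cost = 4.3% × (1 − 19.5%) = 3.4615%.
WACC = 0.7646 × 13.9700% + 0.2354 × 3.4615% = 11.4967%.

11.50%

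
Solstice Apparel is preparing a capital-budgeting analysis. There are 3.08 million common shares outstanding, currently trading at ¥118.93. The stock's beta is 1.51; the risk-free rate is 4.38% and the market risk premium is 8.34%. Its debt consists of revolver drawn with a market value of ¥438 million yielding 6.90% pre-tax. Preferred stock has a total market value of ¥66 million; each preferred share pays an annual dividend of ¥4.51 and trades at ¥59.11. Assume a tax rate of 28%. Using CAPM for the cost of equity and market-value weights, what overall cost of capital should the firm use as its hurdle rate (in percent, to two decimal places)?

10.22%

Cost of equity via CAPM: Re = 4.38% + 1.51 × 8.34% = 16.9734%.
Cost of preferred: Rp = 4.51 / 59.11 = 7.6298%.
Market value of equity E = 118.93 × 3.08m = 366.3044m.
Total capital V = 366.3044 + 66 + 438 = 870.3044.
Equity: weight = 366.3044/870.3044 = 0.4209; cost = 16.9734%.
Preferred: weight = 66/870.3044 = 0.0758; cost = 7.6298%.
Revolver drawn: weight = 438/870.3044 = 0.5033; after-tax cost = 6.9% × (1 − 28%) = 4.9680%.
WACC = 0.4209 × 16.9734% + 0.0758 × 7.6298% + 0.5033 × 4.9680% = 10.2228%.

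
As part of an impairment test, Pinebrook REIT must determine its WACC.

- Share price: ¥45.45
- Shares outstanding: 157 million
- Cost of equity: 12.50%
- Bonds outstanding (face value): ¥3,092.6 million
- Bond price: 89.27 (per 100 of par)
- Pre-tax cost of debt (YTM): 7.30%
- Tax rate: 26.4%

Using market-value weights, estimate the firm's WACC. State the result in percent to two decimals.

Market value of equity E = 45.45 × 157m = 7135.65m. Market value of debt D = 3092.6m × 89.27/100 = 2760.76402m.
Total capital V = 7135.65 + 2760.76402 = 9896.41402.
Equity: weight = 7135.65/9896.41402 = 0.7210; cost = 12.5%.
Bonds outstanding: weight = 2760.76402/9896.41402 = 0.2790; after-tax cost = 7.3% × (1 − 26.4%) = 5.3728%.
WACC = 0.7210 × 12.5000% + 0.2790 × 5.3728% = 10.5118%.

10.51%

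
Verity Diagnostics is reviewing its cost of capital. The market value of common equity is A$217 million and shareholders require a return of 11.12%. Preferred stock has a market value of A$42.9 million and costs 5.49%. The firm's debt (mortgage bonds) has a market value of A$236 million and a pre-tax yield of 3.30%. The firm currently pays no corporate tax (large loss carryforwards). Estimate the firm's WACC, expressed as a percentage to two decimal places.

6.91%

Total capital V = 217 + 42.9 + 236 = 495.9.
Equity: weight = 217/495.9 = 0.4376; cost = 11.12%.
Preferred: weight = 42.9/495.9 = 0.0865; cost = 5.49%.
Mortgage bonds: weight = 236/495.9 = 0.4759; after-tax cost = 3.3% × (1 − 0%) = 3.3000%.
WACC = 0.4376 × 11.1200% + 0.0865 × 5.4900% + 0.4759 × 3.3000% = 6.9114%.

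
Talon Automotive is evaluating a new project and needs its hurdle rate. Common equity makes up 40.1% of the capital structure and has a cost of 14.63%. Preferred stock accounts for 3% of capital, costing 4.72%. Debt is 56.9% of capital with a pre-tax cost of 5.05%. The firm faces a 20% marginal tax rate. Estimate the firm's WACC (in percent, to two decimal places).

After-tax cost of debt = 5.05% × (1 − 20%) = 4.0400%.
WACC = 0.401 × 14.6300% + 0.030 × 4.7200% + 0.569 × 4.0400% = 8.3070%.

8.31%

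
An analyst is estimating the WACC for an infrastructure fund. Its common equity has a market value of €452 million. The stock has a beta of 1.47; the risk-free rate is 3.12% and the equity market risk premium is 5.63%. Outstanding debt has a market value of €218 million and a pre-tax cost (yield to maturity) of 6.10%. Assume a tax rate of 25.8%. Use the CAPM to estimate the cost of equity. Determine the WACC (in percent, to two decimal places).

9.16%

Cost of equity via CAPM: Re = 3.12% + 1.47 × 5.63% = 11.3961%.
Total capital V = 452 + 218 = 670.
Equity: weight = 452/670 = 0.6746; cost = 11.3961%.
Debt: weight = 218/670 = 0.3254; after-tax cost = 6.1% × (1 − 25.8%) = 4.5262%.
WACC = 0.6746 × 11.3961% + 0.3254 × 4.5262% = 9.1608%.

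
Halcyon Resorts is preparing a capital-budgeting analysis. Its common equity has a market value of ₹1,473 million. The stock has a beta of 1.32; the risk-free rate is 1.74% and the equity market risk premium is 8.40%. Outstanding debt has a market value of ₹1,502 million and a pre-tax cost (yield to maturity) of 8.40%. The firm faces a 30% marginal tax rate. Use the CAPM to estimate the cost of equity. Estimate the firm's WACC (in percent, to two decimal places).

9.32%

Cost of equity via CAPM: Re = 1.74% + 1.32 × 8.4% = 12.8280%.
Total capital V = 1473 + 1502 = 2975.
Equity: weight = 1473/2975 = 0.4951; cost = 12.828%.
Debt: weight = 1502/2975 = 0.5049; after-tax cost = 8.4% × (1 − 30%) = 5.8800%.
WACC = 0.4951 × 12.8280% + 0.5049 × 5.8800% = 9.3201%.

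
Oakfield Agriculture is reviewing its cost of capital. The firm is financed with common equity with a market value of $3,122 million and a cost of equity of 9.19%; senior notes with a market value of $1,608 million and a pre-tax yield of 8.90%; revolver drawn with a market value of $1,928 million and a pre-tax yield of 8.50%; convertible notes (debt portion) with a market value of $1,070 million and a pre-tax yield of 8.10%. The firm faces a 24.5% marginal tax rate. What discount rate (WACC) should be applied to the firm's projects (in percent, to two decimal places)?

7.56%

Total capital V = 3122 + 1608 + 1928 + 1070 = 7728.
Equity: weight = 3122/7728 = 0.4040; cost = 9.19%.
Senior notes: weight = 1608/7728 = 0.2081; after-tax cost = 8.9% × (1 − 24.5%) = 6.7195%.
Revolver drawn: weight = 1928/7728 = 0.2495; after-tax cost = 8.5% × (1 − 24.5%) = 6.4175%.
Convertible notes (debt portion): weight = 1070/7728 = 0.1385; after-tax cost = 8.1% × (1 − 24.5%) = 6.1155%.
WACC = 0.4040 × 9.1900% + 0.2081 × 6.7195% + 0.2495 × 6.4175% + 0.1385 × 6.1155% = 7.5586%.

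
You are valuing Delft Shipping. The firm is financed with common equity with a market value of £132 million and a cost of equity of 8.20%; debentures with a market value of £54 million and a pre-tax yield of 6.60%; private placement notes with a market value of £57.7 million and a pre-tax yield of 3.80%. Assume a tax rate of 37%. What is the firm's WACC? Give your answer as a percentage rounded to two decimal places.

Total capital V = 132 + 54 + 57.7 = 243.7.
Equity: weight = 132/243.7 = 0.5416; cost = 8.2%.
Debentures: weight = 54/243.7 = 0.2216; after-tax cost = 6.6% × (1 − 37%) = 4.1580%.
Private placement notes: weight = 57.7/243.7 = 0.2368; after-tax cost = 3.8% × (1 − 37%) = 2.3940%.
WACC = 0.5416 × 8.2000% + 0.2216 × 4.1580% + 0.2368 × 2.3940% = 5.9297%.

5.93%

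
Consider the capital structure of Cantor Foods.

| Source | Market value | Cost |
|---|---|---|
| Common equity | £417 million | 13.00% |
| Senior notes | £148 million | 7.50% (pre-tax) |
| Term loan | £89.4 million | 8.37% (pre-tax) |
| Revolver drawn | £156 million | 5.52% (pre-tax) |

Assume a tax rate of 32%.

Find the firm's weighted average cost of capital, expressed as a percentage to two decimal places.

Total capital V = 417 + 148 + 89.4 + 156 = 810.4.
Equity: weight = 417/810.4 = 0.5146; cost = 13%.
Senior notes: weight = 148/810.4 = 0.1826; after-tax cost = 7.5% × (1 − 32%) = 5.1000%.
Term loan: weight = 89.4/810.4 = 0.1103; after-tax cost = 8.37% × (1 − 32%) = 5.6916%.
Revolver drawn: weight = 156/810.4 = 0.1925; after-tax cost = 5.52% × (1 − 32%) = 3.7536%.
WACC = 0.5146 × 13.0000% + 0.1826 × 5.1000% + 0.1103 × 5.6916% + 0.1925 × 3.7536% = 8.9711%.

8.97%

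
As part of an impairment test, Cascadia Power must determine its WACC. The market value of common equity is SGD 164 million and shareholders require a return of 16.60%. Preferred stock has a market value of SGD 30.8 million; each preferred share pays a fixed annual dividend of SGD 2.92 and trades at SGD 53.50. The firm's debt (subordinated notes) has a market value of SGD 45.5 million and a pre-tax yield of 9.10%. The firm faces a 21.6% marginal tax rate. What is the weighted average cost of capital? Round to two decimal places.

Cost of preferred: Rp = 2.92 / 53.5 = 5.4579%.
Total capital V = 164 + 30.8 + 45.5 = 240.3.
Equity: weight = 164/240.3 = 0.6825; cost = 16.6%.
Preferred: weight = 30.8/240.3 = 0.1282; cost = 5.4579%.
Subordinated notes: weight = 45.5/240.3 = 0.1893; after-tax cost = 9.1% × (1 − 21.6%) = 7.1344%.
WACC = 0.6825 × 16.6000% + 0.1282 × 5.4579% + 0.1893 × 7.1344% = 13.3796%.

13.38%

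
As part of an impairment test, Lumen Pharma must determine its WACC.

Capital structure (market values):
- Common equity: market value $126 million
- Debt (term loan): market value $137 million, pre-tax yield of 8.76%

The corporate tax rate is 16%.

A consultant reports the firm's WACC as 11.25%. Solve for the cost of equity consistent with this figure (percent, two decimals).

15.48%

Total capital V = 126 + 137 = 263.
Equity weight = 126/263 = 0.4791.
Term loan weight = 137/263 = 0.5209.
Debt contribution = 0.5209 × 8.76% × (1 − 16%) = 3.8331%.
Required equity contribution = 11.25% − 3.8331% = 7.4169%.
Re = 7.4169% / 0.4791 = 15.4813%.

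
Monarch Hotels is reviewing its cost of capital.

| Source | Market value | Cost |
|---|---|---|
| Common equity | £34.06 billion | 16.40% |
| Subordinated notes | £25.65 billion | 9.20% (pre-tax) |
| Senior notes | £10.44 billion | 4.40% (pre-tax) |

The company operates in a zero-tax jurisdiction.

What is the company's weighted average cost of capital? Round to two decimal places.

Total capital V = 34.06 + 25.65 + 10.44 = 70.15.
Equity: weight = 34.06/70.15 = 0.4855; cost = 16.4%.
Subordinated notes: weight = 25.65/70.15 = 0.3656; after-tax cost = 9.2% × (1 − 0%) = 9.2000%.
Senior notes: weight = 10.44/70.15 = 0.1488; after-tax cost = 4.4% × (1 − 0%) = 4.4000%.
WACC = 0.4855 × 16.4000% + 0.3656 × 9.2000% + 0.1488 × 4.4000% = 11.9815%.

11.98%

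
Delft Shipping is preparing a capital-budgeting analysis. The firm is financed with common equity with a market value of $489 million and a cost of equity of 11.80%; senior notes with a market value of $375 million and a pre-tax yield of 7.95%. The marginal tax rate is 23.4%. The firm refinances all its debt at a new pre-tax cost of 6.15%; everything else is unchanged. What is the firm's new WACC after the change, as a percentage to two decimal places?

After the change:
Total capital V = 489 + 375 = 864.
Equity: weight = 489/864 = 0.5660; cost = 11.8%.
Senior notes: weight = 375/864 = 0.4340; after-tax cost = 6.15% × (1 − 23.4%) = 4.7109%.
WACC = 0.5660 × 11.8000% + 0.4340 × 4.7109% = 8.7231%.

8.72%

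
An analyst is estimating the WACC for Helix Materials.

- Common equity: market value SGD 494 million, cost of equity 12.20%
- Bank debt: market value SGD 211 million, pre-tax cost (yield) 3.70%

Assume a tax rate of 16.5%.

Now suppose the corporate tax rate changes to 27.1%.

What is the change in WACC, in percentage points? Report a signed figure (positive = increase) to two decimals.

Current WACC:
Total capital V = 494 + 211 = 705.
Equity: weight = 494/705 = 0.7007; cost = 12.2%.
Bank debt: weight = 211/705 = 0.2993; after-tax cost = 3.7% × (1 − 16.5%) = 3.0895%.
WACC = 0.7007 × 12.2000% + 0.2993 × 3.0895% = 9.4733%.
After the change:
Total capital V = 494 + 211 = 705.
Equity: weight = 494/705 = 0.7007; cost = 12.2%.
Bank debt: weight = 211/705 = 0.2993; after-tax cost = 3.7% × (1 − 27.1%) = 2.6973%.
WACC = 0.7007 × 12.2000% + 0.2993 × 2.6973% = 9.3559%.
Change in WACC = 9.3559% − 9.4733% = -0.1174 pp.

-0.12 pp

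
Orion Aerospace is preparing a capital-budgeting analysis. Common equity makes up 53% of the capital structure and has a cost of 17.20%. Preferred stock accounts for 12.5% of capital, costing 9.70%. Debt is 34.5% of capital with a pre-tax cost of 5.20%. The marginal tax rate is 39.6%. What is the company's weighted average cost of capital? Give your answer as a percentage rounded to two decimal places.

After-tax cost of debt = 5.2% × (1 − 39.6%) = 3.1408%.
WACC = 0.530 × 17.2000% + 0.125 × 9.7000% + 0.345 × 3.1408% = 11.4121%.

11.41%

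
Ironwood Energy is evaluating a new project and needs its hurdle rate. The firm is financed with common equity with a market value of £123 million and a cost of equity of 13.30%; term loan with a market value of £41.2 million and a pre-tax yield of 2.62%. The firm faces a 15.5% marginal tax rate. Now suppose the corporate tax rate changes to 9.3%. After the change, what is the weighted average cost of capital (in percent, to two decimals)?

10.56%

After the change:
Total capital V = 123 + 41.2 = 164.2.
Equity: weight = 123/164.2 = 0.7491; cost = 13.3%.
Term loan: weight = 41.2/164.2 = 0.2509; after-tax cost = 2.62% × (1 − 9.3%) = 2.3763%.
WACC = 0.7491 × 13.3000% + 0.2509 × 2.3763% = 10.5591%.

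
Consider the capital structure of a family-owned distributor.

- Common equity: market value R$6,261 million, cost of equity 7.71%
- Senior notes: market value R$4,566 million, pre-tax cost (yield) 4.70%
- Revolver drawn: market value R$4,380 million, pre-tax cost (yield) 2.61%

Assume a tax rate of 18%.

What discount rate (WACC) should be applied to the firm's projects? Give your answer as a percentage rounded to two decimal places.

4.95%

Total capital V = 6261 + 4566 + 4380 = 15207.
Equity: weight = 6261/15207 = 0.4117; cost = 7.71%.
Senior notes: weight = 4566/15207 = 0.3003; after-tax cost = 4.7% × (1 − 18%) = 3.8540%.
Revolver drawn: weight = 4380/15207 = 0.2880; after-tax cost = 2.61% × (1 − 18%) = 2.1402%.
WACC = 0.4117 × 7.7100% + 0.3003 × 3.8540% + 0.2880 × 2.1402% = 4.9480%.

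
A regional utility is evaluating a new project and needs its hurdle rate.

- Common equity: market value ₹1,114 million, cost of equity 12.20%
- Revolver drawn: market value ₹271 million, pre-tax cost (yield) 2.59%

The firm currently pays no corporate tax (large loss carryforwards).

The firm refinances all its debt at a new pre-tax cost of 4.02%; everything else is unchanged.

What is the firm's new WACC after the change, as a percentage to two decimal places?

10.60%

After the change:
Total capital V = 1114 + 271 = 1385.
Equity: weight = 1114/1385 = 0.8043; cost = 12.2%.
Revolver drawn: weight = 271/1385 = 0.1957; after-tax cost = 4.02% × (1 − 0%) = 4.0200%.
WACC = 0.8043 × 12.2000% + 0.1957 × 4.0200% = 10.5994%.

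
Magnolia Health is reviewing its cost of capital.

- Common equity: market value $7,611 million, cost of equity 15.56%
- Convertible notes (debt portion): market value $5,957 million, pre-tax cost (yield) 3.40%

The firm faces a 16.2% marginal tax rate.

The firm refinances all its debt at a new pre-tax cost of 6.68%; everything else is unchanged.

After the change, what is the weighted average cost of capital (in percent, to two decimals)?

After the change:
Total capital V = 7611 + 5957 = 13568.
Equity: weight = 7611/13568 = 0.5610; cost = 15.56%.
Convertible notes (debt portion): weight = 5957/13568 = 0.4390; after-tax cost = 6.68% × (1 − 16.2%) = 5.5978%.
WACC = 0.5610 × 15.5600% + 0.4390 × 5.5978% = 11.1861%.

11.19%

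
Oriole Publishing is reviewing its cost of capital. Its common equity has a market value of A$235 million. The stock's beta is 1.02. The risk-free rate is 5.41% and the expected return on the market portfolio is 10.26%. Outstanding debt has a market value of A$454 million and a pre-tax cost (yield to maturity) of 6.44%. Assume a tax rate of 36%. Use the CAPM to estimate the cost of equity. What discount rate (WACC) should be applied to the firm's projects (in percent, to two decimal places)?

6.25%

Market risk premium = 10.26% − 5.41% = 4.85%.
Cost of equity via CAPM: Re = 5.41% + 1.02 × 4.85% = 10.3570%.
Total capital V = 235 + 454 = 689.
Equity: weight = 235/689 = 0.3411; cost = 10.357%.
Debt: weight = 454/689 = 0.6589; after-tax cost = 6.44% × (1 − 36%) = 4.1216%.
WACC = 0.3411 × 10.3570% + 0.6589 × 4.1216% = 6.2483%.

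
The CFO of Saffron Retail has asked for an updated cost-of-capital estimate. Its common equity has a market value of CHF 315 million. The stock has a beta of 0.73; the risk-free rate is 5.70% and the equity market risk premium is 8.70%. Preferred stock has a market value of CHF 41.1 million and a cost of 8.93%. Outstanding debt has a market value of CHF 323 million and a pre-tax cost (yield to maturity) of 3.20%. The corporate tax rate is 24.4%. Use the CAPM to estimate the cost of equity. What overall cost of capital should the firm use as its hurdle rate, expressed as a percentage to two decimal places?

Cost of equity via CAPM: Re = 5.7% + 0.73 × 8.7% = 12.0510%.
Total capital V = 315 + 41.1 + 323 = 679.1.
Equity: weight = 315/679.1 = 0.4638; cost = 12.051%.
Preferred: weight = 41.1/679.1 = 0.0605; cost = 8.93%.
Debt: weight = 323/679.1 = 0.4756; after-tax cost = 3.2% × (1 − 24.4%) = 2.4192%.
WACC = 0.4638 × 12.0510% + 0.0605 × 8.9300% + 0.4756 × 2.4192% = 7.2809%.

7.28%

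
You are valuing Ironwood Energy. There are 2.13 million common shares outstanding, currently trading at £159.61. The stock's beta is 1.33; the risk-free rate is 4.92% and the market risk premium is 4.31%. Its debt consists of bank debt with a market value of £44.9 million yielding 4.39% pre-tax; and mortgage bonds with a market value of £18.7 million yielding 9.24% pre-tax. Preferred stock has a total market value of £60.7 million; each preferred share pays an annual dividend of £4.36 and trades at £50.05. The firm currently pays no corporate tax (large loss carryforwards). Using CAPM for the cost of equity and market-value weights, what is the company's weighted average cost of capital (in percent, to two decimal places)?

9.74%

Cost of equity via CAPM: Re = 4.92% + 1.33 × 4.31% = 10.6523%.
Cost of preferred: Rp = 4.36 / 50.05 = 8.7113%.
Market value of equity E = 159.61 × 2.13m = 339.9693m.
Total capital V = 339.9693 + 60.7 + 44.9 + 18.7 = 464.2693.
Equity: weight = 339.9693/464.2693 = 0.7323; cost = 10.6523%.
Preferred: weight = 60.7/464.2693 = 0.1307; cost = 8.7113%.
Bank debt: weight = 44.9/464.2693 = 0.0967; after-tax cost = 4.39% × (1 − 0%) = 4.3900%.
Mortgage bonds: weight = 18.7/464.2693 = 0.0403; after-tax cost = 9.24% × (1 − 0%) = 9.2400%.
WACC = 0.7323 × 10.6523% + 0.1307 × 8.7113% + 0.0967 × 4.3900% + 0.0403 × 9.2400% = 9.7360%.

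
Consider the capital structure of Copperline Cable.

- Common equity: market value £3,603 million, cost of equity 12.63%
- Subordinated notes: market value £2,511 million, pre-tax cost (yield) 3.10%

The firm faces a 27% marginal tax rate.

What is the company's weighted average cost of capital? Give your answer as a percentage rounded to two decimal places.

8.37%

Total capital V = 3603 + 2511 = 6114.
Equity: weight = 3603/6114 = 0.5893; cost = 12.63%.
Subordinated notes: weight = 2511/6114 = 0.4107; after-tax cost = 3.1% × (1 − 27%) = 2.2630%.
WACC = 0.5893 × 12.6300% + 0.4107 × 2.2630% = 8.3723%.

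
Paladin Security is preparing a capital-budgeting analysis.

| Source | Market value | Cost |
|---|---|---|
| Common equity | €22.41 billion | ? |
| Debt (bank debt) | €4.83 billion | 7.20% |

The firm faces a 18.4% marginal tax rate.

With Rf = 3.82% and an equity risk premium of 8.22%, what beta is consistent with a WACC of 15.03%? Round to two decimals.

Total capital V = 22.41 + 4.83 = 27.24.
Equity weight = 22.41/27.24 = 0.8227.
Bank debt weight = 4.83/27.24 = 0.1773.
Debt contribution = 0.1773 × 7.2% × (1 − 18.4%) = 1.0417%.
Required equity contribution = 15.03% − 1.0417% = 13.9883%  ⇒  Re = 17.0031%.
CAPM: 17.0031% = 3.82% + β × 8.22%  ⇒  β = 1.6038.

1.60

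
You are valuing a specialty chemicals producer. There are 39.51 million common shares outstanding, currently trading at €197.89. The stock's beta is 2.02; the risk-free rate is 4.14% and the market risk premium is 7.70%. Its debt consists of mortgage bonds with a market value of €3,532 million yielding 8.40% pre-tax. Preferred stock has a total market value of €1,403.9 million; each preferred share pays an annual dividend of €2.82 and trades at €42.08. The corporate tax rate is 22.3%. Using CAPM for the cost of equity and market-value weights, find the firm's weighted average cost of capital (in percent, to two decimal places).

Cost of equity via CAPM: Re = 4.14% + 2.02 × 7.7% = 19.6940%.
Cost of preferred: Rp = 2.82 / 42.08 = 6.7015%.
Market value of equity E = 197.89 × 39.51m = 7818.6339m.
Total capital V = 7818.6339 + 1403.9 + 3532 = 12754.5339.
Equity: weight = 7818.6339/12754.5339 = 0.6130; cost = 19.694%.
Preferred: weight = 1403.9/12754.5339 = 0.1101; cost = 6.7015%.
Mortgage bonds: weight = 3532/12754.5339 = 0.2769; after-tax cost = 8.4% × (1 − 22.3%) = 6.5268%.
WACC = 0.6130 × 19.6940% + 0.1101 × 6.7015% + 0.2769 × 6.5268% = 14.6176%.

14.62%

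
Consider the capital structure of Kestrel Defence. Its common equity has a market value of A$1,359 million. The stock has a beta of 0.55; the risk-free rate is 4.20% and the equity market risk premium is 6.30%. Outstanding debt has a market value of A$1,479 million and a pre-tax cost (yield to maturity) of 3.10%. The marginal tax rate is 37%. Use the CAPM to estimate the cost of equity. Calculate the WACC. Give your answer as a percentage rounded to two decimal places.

4.69%

Cost of equity via CAPM: Re = 4.2% + 0.55 × 6.3% = 7.6650%.
Total capital V = 1359 + 1479 = 2838.
Equity: weight = 1359/2838 = 0.4789; cost = 7.665%.
Debt: weight = 1479/2838 = 0.5211; after-tax cost = 3.1% × (1 − 37%) = 1.9530%.
WACC = 0.4789 × 7.6650% + 0.5211 × 1.9530% = 4.6882%.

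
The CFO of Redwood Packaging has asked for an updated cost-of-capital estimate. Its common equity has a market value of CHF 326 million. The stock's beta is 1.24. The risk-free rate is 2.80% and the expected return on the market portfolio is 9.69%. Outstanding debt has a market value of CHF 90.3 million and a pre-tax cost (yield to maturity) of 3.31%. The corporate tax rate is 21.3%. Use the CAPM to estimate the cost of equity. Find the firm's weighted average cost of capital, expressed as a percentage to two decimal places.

9.45%

Market risk premium = 9.69% − 2.8% = 6.89%.
Cost of equity via CAPM: Re = 2.8% + 1.24 × 6.89% = 11.3436%.
Total capital V = 326 + 90.3 = 416.3.
Equity: weight = 326/416.3 = 0.7831; cost = 11.3436%.
Debt: weight = 90.3/416.3 = 0.2169; after-tax cost = 3.31% × (1 − 21.3%) = 2.6050%.
WACC = 0.7831 × 11.3436% + 0.2169 × 2.6050% = 9.4481%.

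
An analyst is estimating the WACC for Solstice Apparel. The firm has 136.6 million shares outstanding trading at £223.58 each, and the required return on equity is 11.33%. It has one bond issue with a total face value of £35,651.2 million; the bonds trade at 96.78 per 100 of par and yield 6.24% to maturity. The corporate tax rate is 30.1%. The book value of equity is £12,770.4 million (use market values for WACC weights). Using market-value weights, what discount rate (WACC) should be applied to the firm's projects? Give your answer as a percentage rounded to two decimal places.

Market value of equity E = 223.58 × 136.6m = 30541.028m. Market value of debt D = 35651.2m × 96.78/100 = 34503.23136m.
Total capital V = 30541.028 + 34503.23136 = 65044.25936.
Equity: weight = 30541.028/65044.25936 = 0.4695; cost = 11.33%.
Bonds outstanding: weight = 34503.23136/65044.25936 = 0.5305; after-tax cost = 6.24% × (1 − 30.1%) = 4.3618%.
WACC = 0.4695 × 11.3300% + 0.5305 × 4.3618% = 7.6336%.

7.63%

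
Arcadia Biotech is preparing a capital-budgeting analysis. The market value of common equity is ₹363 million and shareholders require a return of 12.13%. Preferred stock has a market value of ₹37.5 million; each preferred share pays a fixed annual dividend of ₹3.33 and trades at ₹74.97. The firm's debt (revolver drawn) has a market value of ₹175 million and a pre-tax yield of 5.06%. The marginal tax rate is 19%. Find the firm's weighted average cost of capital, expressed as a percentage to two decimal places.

9.19%

Cost of preferred: Rp = 3.33 / 74.97 = 4.4418%.
Total capital V = 363 + 37.5 + 175 = 575.5.
Equity: weight = 363/575.5 = 0.6308; cost = 12.13%.
Preferred: weight = 37.5/575.5 = 0.0652; cost = 4.4418%.
Revolver drawn: weight = 175/575.5 = 0.3041; after-tax cost = 5.06% × (1 − 19%) = 4.0986%.
WACC = 0.6308 × 12.1300% + 0.0652 × 4.4418% + 0.3041 × 4.0986% = 9.1868%.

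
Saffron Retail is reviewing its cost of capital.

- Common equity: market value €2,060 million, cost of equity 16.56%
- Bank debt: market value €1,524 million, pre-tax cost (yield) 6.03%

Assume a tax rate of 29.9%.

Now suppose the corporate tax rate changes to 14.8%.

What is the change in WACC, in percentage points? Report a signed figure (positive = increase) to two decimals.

+0.39 pp

Current WACC:
Total capital V = 2060 + 1524 = 3584.
Equity: weight = 2060/3584 = 0.5748; cost = 16.56%.
Bank debt: weight = 1524/3584 = 0.4252; after-tax cost = 6.03% × (1 − 29.9%) = 4.2270%.
WACC = 0.5748 × 16.5600% + 0.4252 × 4.2270% = 11.3157%.
After the change:
Total capital V = 2060 + 1524 = 3584.
Equity: weight = 2060/3584 = 0.5748; cost = 16.56%.
Bank debt: weight = 1524/3584 = 0.4252; after-tax cost = 6.03% × (1 − 14.8%) = 5.1376%.
WACC = 0.5748 × 16.5600% + 0.4252 × 5.1376% = 11.7029%.
Change in WACC = 11.7029% − 11.3157% = 0.3872 pp.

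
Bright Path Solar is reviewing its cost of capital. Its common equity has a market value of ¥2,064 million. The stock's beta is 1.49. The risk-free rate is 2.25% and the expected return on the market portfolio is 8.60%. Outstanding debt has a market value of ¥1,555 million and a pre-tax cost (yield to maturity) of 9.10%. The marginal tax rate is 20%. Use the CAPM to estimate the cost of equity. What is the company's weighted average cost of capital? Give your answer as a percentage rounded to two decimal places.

Market risk premium = 8.6% − 2.25% = 6.35%.
Cost of equity via CAPM: Re = 2.25% + 1.49 × 6.35% = 11.7115%.
Total capital V = 2064 + 1555 = 3619.
Equity: weight = 2064/3619 = 0.5703; cost = 11.7115%.
Debt: weight = 1555/3619 = 0.4297; after-tax cost = 9.1% × (1 − 20%) = 7.2800%.
WACC = 0.5703 × 11.7115% + 0.4297 × 7.2800% = 9.8074%.

9.81%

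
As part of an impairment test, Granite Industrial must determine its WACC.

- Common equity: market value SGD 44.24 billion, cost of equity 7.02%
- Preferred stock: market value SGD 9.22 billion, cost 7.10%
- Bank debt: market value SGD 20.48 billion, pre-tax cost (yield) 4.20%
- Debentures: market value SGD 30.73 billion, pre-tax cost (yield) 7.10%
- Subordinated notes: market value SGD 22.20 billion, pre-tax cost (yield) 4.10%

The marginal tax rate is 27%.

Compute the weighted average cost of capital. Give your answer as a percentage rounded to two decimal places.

5.24%

Total capital V = 44.24 + 9.22 + 20.48 + 30.73 + 22.2 = 126.87.
Equity: weight = 44.24/126.87 = 0.3487; cost = 7.02%.
Preferred: weight = 9.22/126.87 = 0.0727; cost = 7.1%.
Bank debt: weight = 20.48/126.87 = 0.1614; after-tax cost = 4.2% × (1 − 27%) = 3.0660%.
Debentures: weight = 30.73/126.87 = 0.2422; after-tax cost = 7.1% × (1 − 27%) = 5.1830%.
Subordinated notes: weight = 22.2/126.87 = 0.1750; after-tax cost = 4.1% × (1 − 27%) = 2.9930%.
WACC = 0.3487 × 7.0200% + 0.0727 × 7.1000% + 0.1614 × 3.0660% + 0.2422 × 5.1830% + 0.1750 × 2.9930% = 5.2379%.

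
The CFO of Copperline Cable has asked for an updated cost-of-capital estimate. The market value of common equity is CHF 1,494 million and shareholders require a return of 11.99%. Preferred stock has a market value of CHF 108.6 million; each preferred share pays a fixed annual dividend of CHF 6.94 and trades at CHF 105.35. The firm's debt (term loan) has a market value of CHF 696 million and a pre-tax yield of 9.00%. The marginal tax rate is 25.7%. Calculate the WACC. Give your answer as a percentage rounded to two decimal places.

Cost of preferred: Rp = 6.94 / 105.35 = 6.5876%.
Total capital V = 1494 + 108.6 + 696 = 2298.6.
Equity: weight = 1494/2298.6 = 0.6500; cost = 11.99%.
Preferred: weight = 108.6/2298.6 = 0.0472; cost = 6.5876%.
Term loan: weight = 696/2298.6 = 0.3028; after-tax cost = 9% × (1 − 25.7%) = 6.6870%.
WACC = 0.6500 × 11.9900% + 0.0472 × 6.5876% + 0.3028 × 6.6870% = 10.1290%.

10.13%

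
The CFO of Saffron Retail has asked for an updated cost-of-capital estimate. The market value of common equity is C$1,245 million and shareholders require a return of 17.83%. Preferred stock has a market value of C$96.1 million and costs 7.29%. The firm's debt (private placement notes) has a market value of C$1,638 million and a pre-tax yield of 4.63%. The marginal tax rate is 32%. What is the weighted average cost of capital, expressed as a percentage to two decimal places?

9.42%

Total capital V = 1245 + 96.1 + 1638 = 2979.1.
Equity: weight = 1245/2979.1 = 0.4179; cost = 17.83%.
Preferred: weight = 96.1/2979.1 = 0.0323; cost = 7.29%.
Private placement notes: weight = 1638/2979.1 = 0.5498; after-tax cost = 4.63% × (1 − 32%) = 3.1484%.
WACC = 0.4179 × 17.8300% + 0.0323 × 7.2900% + 0.5498 × 3.1484% = 9.4176%.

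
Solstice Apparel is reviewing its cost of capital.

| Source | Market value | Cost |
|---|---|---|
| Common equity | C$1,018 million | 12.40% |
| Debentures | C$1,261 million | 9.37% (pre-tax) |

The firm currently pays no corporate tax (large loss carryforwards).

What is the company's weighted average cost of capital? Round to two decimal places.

10.72%

Total capital V = 1018 + 1261 = 2279.
Equity: weight = 1018/2279 = 0.4467; cost = 12.4%.
Debentures: weight = 1261/2279 = 0.5533; after-tax cost = 9.37% × (1 − 0%) = 9.3700%.
WACC = 0.4467 × 12.4000% + 0.5533 × 9.3700% = 10.7235%.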